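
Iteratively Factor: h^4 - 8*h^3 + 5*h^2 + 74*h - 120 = (h + 3)*(h^3 - 11*h^2 + 38*h - 40) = (h - 4)*(h + 3)*(h^2 - 7*h + 10) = (h - 5)*(h - 4)*(h + 3)*(h - 2)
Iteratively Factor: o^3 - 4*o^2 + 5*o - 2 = (o - 1)*(o^2 - 3*o + 2) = (o - 2)*(o - 1)*(o - 1)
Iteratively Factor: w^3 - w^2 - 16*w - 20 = (w + 2)*(w^2 - 3*w - 10) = (w + 2)^2*(w - 5)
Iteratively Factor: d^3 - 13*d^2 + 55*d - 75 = (d - 5)*(d^2 - 8*d + 15) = (d - 5)^2*(d - 3)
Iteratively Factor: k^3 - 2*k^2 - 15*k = (k)*(k^2 - 2*k - 15) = k*(k + 3)*(k - 5)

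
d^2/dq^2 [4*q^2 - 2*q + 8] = 8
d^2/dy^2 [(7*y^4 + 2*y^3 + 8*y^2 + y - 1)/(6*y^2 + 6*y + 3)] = 4*(14*y^6 + 42*y^5 + 63*y^4 + 44*y^3 - 3*y^2 - 6*y + 2)/(3*(8*y^6 + 24*y^5 + 36*y^4 + 32*y^3 + 18*y^2 + 6*y + 1))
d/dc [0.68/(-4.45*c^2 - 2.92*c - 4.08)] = (6.052*c + 1.9856)/(4.45*c^2 + 2.92*c + 4.08)^2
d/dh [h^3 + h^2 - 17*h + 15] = 3*h^2 + 2*h - 17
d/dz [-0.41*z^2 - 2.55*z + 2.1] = -0.82*z - 2.55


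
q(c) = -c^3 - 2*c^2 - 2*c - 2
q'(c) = -3*c^2 - 4*c - 2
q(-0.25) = -1.61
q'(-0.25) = -1.19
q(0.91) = -6.23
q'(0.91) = -8.12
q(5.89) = -287.50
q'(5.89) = -129.64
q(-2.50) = 6.12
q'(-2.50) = -10.75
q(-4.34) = 50.76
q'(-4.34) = -41.15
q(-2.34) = 4.54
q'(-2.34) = -9.07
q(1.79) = -17.72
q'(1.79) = -18.77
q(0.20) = -2.49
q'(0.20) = -2.92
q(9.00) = -911.00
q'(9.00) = -281.00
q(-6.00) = 154.00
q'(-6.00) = -86.00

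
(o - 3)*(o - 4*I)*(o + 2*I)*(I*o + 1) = I*o^4 + 3*o^3 - 3*I*o^3 - 9*o^2 + 6*I*o^2 + 8*o - 18*I*o - 24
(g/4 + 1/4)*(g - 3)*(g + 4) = g^3/4 + g^2/2 - 11*g/4 - 3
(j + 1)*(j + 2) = j^2 + 3*j + 2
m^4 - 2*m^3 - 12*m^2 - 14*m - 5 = (m - 5)*(m + 1)^3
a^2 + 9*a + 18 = (a + 3)*(a + 6)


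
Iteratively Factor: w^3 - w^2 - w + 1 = (w + 1)*(w^2 - 2*w + 1) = (w - 1)*(w + 1)*(w - 1)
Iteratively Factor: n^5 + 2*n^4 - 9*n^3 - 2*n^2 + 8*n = (n - 1)*(n^4 + 3*n^3 - 6*n^2 - 8*n) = (n - 2)*(n - 1)*(n^3 + 5*n^2 + 4*n) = n*(n - 2)*(n - 1)*(n^2 + 5*n + 4) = n*(n - 2)*(n - 1)*(n + 1)*(n + 4)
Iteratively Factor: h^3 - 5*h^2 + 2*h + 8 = (h + 1)*(h^2 - 6*h + 8) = (h - 2)*(h + 1)*(h - 4)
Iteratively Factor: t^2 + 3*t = (t)*(t + 3)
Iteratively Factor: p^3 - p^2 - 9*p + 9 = (p - 3)*(p^2 + 2*p - 3) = (p - 3)*(p - 1)*(p + 3)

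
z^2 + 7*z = z*(z + 7)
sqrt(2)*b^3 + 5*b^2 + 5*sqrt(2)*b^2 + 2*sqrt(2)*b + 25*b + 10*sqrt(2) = (b + 5)*(b + 2*sqrt(2))*(sqrt(2)*b + 1)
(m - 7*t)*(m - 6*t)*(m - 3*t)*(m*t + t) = m^4*t - 16*m^3*t^2 + m^3*t + 81*m^2*t^3 - 16*m^2*t^2 - 126*m*t^4 + 81*m*t^3 - 126*t^4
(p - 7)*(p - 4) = p^2 - 11*p + 28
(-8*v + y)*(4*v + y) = -32*v^2 - 4*v*y + y^2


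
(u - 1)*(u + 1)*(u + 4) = u^3 + 4*u^2 - u - 4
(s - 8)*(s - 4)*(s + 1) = s^3 - 11*s^2 + 20*s + 32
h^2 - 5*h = h*(h - 5)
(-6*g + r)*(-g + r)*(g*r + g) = 6*g^3*r + 6*g^3 - 7*g^2*r^2 - 7*g^2*r + g*r^3 + g*r^2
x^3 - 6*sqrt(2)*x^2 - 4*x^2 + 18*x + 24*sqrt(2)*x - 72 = (x - 4)*(x - 3*sqrt(2))^2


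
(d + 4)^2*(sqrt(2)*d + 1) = sqrt(2)*d^3 + d^2 + 8*sqrt(2)*d^2 + 8*d + 16*sqrt(2)*d + 16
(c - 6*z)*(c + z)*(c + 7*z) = c^3 + 2*c^2*z - 41*c*z^2 - 42*z^3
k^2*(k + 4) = k^3 + 4*k^2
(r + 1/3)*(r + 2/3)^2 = r^3 + 5*r^2/3 + 8*r/9 + 4/27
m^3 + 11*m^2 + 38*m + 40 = (m + 2)*(m + 4)*(m + 5)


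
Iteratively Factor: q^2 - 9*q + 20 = (q - 5)*(q - 4)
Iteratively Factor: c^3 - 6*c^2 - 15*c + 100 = (c + 4)*(c^2 - 10*c + 25) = (c - 5)*(c + 4)*(c - 5)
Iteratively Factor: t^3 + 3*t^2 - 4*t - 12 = (t + 2)*(t^2 + t - 6) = (t - 2)*(t + 2)*(t + 3)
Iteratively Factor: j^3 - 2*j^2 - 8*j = (j + 2)*(j^2 - 4*j) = (j - 4)*(j + 2)*(j)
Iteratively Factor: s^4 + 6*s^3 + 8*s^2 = (s + 4)*(s^3 + 2*s^2) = s*(s + 4)*(s^2 + 2*s) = s^2*(s + 4)*(s + 2)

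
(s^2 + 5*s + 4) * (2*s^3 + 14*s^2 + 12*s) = 2*s^5 + 24*s^4 + 90*s^3 + 116*s^2 + 48*s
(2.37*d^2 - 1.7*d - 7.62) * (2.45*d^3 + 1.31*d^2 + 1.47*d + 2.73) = 5.8065*d^5 - 1.0603*d^4 - 17.4121*d^3 - 6.0111*d^2 - 15.8424*d - 20.8026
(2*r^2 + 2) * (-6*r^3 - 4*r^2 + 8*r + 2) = -12*r^5 - 8*r^4 + 4*r^3 - 4*r^2 + 16*r + 4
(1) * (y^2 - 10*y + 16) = y^2 - 10*y + 16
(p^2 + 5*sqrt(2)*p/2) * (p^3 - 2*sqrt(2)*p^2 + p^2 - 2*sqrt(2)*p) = p^5 + sqrt(2)*p^4/2 + p^4 - 10*p^3 + sqrt(2)*p^3/2 - 10*p^2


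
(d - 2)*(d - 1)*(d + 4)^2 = d^4 + 5*d^3 - 6*d^2 - 32*d + 32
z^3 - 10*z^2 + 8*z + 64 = (z - 8)*(z - 4)*(z + 2)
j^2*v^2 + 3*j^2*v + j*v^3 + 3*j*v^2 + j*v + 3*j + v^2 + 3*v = (j + v)*(v + 3)*(j*v + 1)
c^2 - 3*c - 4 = (c - 4)*(c + 1)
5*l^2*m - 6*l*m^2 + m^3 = m*(-5*l + m)*(-l + m)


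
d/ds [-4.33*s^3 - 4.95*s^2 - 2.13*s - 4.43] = -12.99*s^2 - 9.9*s - 2.13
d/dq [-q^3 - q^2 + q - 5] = -3*q^2 - 2*q + 1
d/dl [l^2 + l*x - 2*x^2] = 2*l + x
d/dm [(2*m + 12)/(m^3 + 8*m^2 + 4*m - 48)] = 4*(-m - 1)/(m^4 + 4*m^3 - 12*m^2 - 32*m + 64)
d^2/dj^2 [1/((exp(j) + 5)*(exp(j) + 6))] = (4*exp(3*j) + 33*exp(2*j) + exp(j) - 330)*exp(j)/(exp(6*j) + 33*exp(5*j) + 453*exp(4*j) + 3311*exp(3*j) + 13590*exp(2*j) + 29700*exp(j) + 27000)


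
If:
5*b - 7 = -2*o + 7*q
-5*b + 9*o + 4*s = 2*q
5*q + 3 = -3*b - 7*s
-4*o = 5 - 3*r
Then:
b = 69/226 - 373*s/452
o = -499*s/452 - 1/226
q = -409*s/452 - 177/226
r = 563/339 - 499*s/339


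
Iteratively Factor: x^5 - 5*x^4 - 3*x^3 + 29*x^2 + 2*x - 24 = (x - 1)*(x^4 - 4*x^3 - 7*x^2 + 22*x + 24) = (x - 3)*(x - 1)*(x^3 - x^2 - 10*x - 8) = (x - 4)*(x - 3)*(x - 1)*(x^2 + 3*x + 2) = (x - 4)*(x - 3)*(x - 1)*(x + 1)*(x + 2)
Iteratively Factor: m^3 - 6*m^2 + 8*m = (m - 2)*(m^2 - 4*m) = m*(m - 2)*(m - 4)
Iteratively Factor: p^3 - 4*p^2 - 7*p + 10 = (p + 2)*(p^2 - 6*p + 5) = (p - 5)*(p + 2)*(p - 1)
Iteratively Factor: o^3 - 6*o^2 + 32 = (o - 4)*(o^2 - 2*o - 8) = (o - 4)^2*(o + 2)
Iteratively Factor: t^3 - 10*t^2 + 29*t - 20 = (t - 4)*(t^2 - 6*t + 5) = (t - 4)*(t - 1)*(t - 5)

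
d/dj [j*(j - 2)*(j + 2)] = 3*j^2 - 4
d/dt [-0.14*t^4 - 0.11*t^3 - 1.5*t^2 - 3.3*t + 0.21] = -0.56*t^3 - 0.33*t^2 - 3.0*t - 3.3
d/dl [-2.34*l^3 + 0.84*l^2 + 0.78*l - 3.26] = -7.02*l^2 + 1.68*l + 0.78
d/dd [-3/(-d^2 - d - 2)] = 3*(-2*d - 1)/(d^2 + d + 2)^2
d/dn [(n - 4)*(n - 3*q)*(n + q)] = 3*n^2 - 4*n*q - 8*n - 3*q^2 + 8*q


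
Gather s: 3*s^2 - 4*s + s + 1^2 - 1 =3*s^2 - 3*s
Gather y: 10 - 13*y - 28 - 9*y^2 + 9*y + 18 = -9*y^2 - 4*y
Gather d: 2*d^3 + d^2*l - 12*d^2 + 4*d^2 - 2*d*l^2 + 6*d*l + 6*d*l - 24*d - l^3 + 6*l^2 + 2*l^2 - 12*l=2*d^3 + d^2*(l - 8) + d*(-2*l^2 + 12*l - 24) - l^3 + 8*l^2 - 12*l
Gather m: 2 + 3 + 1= 6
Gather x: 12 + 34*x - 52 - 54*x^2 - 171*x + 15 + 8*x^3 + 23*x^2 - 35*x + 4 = 8*x^3 - 31*x^2 - 172*x - 21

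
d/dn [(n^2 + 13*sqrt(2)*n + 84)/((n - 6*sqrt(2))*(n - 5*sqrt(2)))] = 24*(-sqrt(2)*n^2 - 2*n + 71*sqrt(2))/(n^4 - 22*sqrt(2)*n^3 + 362*n^2 - 1320*sqrt(2)*n + 3600)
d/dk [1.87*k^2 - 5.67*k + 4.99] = 3.74*k - 5.67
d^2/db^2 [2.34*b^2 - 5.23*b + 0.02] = 4.68000000000000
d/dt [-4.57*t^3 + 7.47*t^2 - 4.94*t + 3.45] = -13.71*t^2 + 14.94*t - 4.94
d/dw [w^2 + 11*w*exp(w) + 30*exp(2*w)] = 11*w*exp(w) + 2*w + 60*exp(2*w) + 11*exp(w)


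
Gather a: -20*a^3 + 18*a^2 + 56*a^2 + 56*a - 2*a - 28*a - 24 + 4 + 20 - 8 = -20*a^3 + 74*a^2 + 26*a - 8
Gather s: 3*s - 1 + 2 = 3*s + 1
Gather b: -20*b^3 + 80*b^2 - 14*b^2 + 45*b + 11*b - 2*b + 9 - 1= -20*b^3 + 66*b^2 + 54*b + 8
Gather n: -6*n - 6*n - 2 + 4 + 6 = 8 - 12*n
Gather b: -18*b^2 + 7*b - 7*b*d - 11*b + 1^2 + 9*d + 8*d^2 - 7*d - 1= -18*b^2 + b*(-7*d - 4) + 8*d^2 + 2*d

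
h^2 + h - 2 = (h - 1)*(h + 2)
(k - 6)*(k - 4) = k^2 - 10*k + 24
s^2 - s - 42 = (s - 7)*(s + 6)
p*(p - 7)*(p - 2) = p^3 - 9*p^2 + 14*p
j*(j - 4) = j^2 - 4*j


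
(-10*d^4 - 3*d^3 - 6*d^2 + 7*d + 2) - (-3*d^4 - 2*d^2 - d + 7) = -7*d^4 - 3*d^3 - 4*d^2 + 8*d - 5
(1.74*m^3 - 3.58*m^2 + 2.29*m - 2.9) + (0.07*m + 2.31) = 1.74*m^3 - 3.58*m^2 + 2.36*m - 0.59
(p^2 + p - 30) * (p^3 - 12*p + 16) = p^5 + p^4 - 42*p^3 + 4*p^2 + 376*p - 480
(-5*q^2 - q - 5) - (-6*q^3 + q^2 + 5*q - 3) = 6*q^3 - 6*q^2 - 6*q - 2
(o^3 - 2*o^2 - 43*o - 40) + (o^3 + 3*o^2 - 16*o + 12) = 2*o^3 + o^2 - 59*o - 28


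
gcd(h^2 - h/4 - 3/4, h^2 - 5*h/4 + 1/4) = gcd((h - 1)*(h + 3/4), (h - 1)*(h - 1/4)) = h - 1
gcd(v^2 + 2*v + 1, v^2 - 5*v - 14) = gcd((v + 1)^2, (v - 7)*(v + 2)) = 1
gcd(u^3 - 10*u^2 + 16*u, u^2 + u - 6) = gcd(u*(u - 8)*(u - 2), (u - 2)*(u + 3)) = u - 2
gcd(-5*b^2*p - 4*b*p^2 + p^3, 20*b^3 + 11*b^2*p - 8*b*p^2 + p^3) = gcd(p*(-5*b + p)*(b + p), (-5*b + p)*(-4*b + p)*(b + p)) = -5*b^2 - 4*b*p + p^2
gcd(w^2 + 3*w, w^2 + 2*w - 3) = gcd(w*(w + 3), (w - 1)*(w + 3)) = w + 3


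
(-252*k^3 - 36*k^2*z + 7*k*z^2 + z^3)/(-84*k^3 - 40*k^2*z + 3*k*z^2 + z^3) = (6*k + z)/(2*k + z)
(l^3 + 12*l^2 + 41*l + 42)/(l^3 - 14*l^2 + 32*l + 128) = (l^2 + 10*l + 21)/(l^2 - 16*l + 64)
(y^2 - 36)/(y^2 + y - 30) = (y - 6)/(y - 5)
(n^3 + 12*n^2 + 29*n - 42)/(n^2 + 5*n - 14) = (n^2 + 5*n - 6)/(n - 2)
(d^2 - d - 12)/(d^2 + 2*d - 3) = (d - 4)/(d - 1)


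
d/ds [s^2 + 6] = 2*s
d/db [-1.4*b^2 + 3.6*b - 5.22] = 3.6 - 2.8*b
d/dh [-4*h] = -4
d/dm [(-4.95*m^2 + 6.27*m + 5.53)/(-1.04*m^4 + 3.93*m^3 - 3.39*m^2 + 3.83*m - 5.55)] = (-10.296*m^5 + 39.0159*m^4 - 26.2774*m^3 - 62.9019*m^2 + 92.4384*m - 55.9784)/(1.0816*m^8 - 8.1744*m^7 + 22.4961*m^6 - 34.6118*m^5 + 53.1399*m^4 - 69.5904*m^3 + 52.2979*m^2 - 42.513*m + 30.8025)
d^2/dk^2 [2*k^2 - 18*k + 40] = 4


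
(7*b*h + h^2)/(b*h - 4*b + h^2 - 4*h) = h*(7*b + h)/(b*h - 4*b + h^2 - 4*h)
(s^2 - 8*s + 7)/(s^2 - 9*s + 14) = (s - 1)/(s - 2)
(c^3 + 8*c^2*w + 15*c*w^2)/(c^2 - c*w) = (c^2 + 8*c*w + 15*w^2)/(c - w)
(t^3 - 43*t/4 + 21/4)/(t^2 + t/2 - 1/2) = (2*t^2 + t - 21)/(2*(t + 1))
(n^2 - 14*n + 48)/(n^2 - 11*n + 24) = (n - 6)/(n - 3)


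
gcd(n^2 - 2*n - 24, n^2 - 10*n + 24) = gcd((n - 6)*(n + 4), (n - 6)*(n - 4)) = n - 6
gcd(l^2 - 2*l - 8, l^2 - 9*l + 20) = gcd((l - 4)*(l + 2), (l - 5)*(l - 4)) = l - 4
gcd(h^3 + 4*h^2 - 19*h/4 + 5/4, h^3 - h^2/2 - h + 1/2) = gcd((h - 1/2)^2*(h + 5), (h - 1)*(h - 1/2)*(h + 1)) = h - 1/2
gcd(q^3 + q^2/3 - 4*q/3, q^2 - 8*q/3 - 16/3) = q + 4/3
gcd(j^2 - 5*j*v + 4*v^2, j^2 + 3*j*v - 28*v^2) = -j + 4*v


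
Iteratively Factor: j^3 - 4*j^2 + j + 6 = (j - 2)*(j^2 - 2*j - 3) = (j - 3)*(j - 2)*(j + 1)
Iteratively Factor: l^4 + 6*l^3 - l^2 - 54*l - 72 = (l + 2)*(l^3 + 4*l^2 - 9*l - 36) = (l + 2)*(l + 4)*(l^2 - 9) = (l - 3)*(l + 2)*(l + 4)*(l + 3)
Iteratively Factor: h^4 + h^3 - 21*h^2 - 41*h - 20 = (h + 4)*(h^3 - 3*h^2 - 9*h - 5) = (h + 1)*(h + 4)*(h^2 - 4*h - 5) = (h - 5)*(h + 1)*(h + 4)*(h + 1)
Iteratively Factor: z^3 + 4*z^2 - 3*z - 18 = (z + 3)*(z^2 + z - 6) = (z + 3)^2*(z - 2)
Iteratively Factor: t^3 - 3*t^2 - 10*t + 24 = (t + 3)*(t^2 - 6*t + 8) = (t - 2)*(t + 3)*(t - 4)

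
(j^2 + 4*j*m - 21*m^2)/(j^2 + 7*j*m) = (j - 3*m)/j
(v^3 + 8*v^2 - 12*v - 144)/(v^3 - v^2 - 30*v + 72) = (v + 6)/(v - 3)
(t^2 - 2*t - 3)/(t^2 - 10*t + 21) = (t + 1)/(t - 7)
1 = 1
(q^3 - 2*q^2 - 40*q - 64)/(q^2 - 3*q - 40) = (q^2 + 6*q + 8)/(q + 5)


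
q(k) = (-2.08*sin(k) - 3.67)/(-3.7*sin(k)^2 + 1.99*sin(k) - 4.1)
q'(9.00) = -0.20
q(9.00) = 1.16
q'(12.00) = 0.61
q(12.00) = 0.41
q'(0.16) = 0.74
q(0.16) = 1.03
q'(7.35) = -0.25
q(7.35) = 1.06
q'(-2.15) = -0.26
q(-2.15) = 0.23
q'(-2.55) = -0.59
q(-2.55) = 0.39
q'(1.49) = -0.05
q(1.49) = 0.99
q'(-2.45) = -0.49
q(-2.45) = 0.34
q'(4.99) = 0.11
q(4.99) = 0.18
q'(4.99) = 0.11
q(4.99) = 0.18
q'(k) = (7.4*sin(k)*cos(k) - 1.99*cos(k))*(-2.08*sin(k) - 3.67)/(-3.7*sin(k)^2 + 1.99*sin(k) - 4.1)^2 - 2.08*cos(k)/(-3.7*sin(k)^2 + 1.99*sin(k) - 4.1) = (-7.696*sin(k)^2 - 27.158*sin(k) + 15.8313)*cos(k)/(13.69*sin(k)^4 - 14.726*sin(k)^3 + 34.3001*sin(k)^2 - 16.318*sin(k) + 16.81)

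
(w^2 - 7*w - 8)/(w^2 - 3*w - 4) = (w - 8)/(w - 4)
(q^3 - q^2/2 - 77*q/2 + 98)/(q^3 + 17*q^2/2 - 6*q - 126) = (q^2 + 3*q - 28)/(q^2 + 12*q + 36)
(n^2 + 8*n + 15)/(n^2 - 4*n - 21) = (n + 5)/(n - 7)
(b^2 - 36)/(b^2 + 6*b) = (b - 6)/b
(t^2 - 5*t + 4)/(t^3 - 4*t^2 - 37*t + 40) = (t - 4)/(t^2 - 3*t - 40)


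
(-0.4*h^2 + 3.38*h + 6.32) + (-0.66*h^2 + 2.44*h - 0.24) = -1.06*h^2 + 5.82*h + 6.08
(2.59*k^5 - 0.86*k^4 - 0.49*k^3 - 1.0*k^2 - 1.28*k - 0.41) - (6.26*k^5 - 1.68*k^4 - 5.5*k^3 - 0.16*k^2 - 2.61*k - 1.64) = -3.67*k^5 + 0.82*k^4 + 5.01*k^3 - 0.84*k^2 + 1.33*k + 1.23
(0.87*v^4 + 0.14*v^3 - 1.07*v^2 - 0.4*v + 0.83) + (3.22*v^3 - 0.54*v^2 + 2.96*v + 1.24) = 0.87*v^4 + 3.36*v^3 - 1.61*v^2 + 2.56*v + 2.07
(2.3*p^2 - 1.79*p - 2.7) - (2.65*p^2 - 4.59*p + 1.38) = -0.35*p^2 + 2.8*p - 4.08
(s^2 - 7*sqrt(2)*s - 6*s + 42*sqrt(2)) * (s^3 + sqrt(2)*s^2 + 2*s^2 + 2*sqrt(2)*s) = s^5 - 6*sqrt(2)*s^4 - 4*s^4 - 26*s^3 + 24*sqrt(2)*s^3 + 56*s^2 + 72*sqrt(2)*s^2 + 168*s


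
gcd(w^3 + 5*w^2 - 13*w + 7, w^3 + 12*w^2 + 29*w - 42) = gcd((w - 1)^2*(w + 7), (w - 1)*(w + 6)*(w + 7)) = w^2 + 6*w - 7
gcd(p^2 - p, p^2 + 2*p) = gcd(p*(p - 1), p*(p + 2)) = p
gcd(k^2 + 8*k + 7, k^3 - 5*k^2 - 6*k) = k + 1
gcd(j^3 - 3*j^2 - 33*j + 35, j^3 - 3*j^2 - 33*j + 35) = j^3 - 3*j^2 - 33*j + 35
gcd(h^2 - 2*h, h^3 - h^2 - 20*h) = h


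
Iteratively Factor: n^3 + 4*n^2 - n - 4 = (n + 1)*(n^2 + 3*n - 4) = (n - 1)*(n + 1)*(n + 4)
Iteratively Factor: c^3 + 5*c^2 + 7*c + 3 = (c + 1)*(c^2 + 4*c + 3) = (c + 1)*(c + 3)*(c + 1)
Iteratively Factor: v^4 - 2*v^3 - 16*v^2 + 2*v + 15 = (v + 3)*(v^3 - 5*v^2 - v + 5) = (v - 5)*(v + 3)*(v^2 - 1) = (v - 5)*(v - 1)*(v + 3)*(v + 1)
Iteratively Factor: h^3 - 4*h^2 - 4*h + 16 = (h - 2)*(h^2 - 2*h - 8) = (h - 2)*(h + 2)*(h - 4)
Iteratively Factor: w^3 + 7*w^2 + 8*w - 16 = (w - 1)*(w^2 + 8*w + 16) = (w - 1)*(w + 4)*(w + 4)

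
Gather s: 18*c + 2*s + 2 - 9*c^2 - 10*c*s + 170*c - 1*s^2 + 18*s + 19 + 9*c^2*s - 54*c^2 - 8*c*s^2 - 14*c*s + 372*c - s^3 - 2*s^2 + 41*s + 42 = -63*c^2 + 560*c - s^3 + s^2*(-8*c - 3) + s*(9*c^2 - 24*c + 61) + 63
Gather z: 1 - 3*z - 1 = -3*z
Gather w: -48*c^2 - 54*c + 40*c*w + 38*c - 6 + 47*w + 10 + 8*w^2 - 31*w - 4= -48*c^2 - 16*c + 8*w^2 + w*(40*c + 16)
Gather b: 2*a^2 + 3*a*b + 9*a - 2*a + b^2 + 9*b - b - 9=2*a^2 + 7*a + b^2 + b*(3*a + 8) - 9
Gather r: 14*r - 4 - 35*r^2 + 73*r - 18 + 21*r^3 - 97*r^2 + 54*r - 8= 21*r^3 - 132*r^2 + 141*r - 30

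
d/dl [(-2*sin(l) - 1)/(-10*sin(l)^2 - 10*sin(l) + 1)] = 2*(-10*sin(l) + 5*cos(2*l) - 11)*cos(l)/(10*sin(l)^2 + 10*sin(l) - 1)^2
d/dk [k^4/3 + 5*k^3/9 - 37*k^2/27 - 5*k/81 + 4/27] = 4*k^3/3 + 5*k^2/3 - 74*k/27 - 5/81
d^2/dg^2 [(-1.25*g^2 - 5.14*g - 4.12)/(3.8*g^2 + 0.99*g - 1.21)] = (-139.0382*g^3 - 391.4418*g^2 - 234.79896*g - 61.938206)/(54.872*g^6 + 42.8868*g^5 - 41.24406*g^4 - 26.341821*g^3 + 13.132977*g^2 + 4.348377*g - 1.771561)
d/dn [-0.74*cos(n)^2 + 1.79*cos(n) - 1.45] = (1.48*cos(n) - 1.79)*sin(n)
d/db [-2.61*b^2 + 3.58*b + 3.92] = 3.58 - 5.22*b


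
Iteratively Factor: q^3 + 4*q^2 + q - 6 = (q + 3)*(q^2 + q - 2) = (q + 2)*(q + 3)*(q - 1)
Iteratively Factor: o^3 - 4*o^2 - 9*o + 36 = (o + 3)*(o^2 - 7*o + 12) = (o - 3)*(o + 3)*(o - 4)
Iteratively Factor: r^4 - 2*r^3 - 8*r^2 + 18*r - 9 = (r + 3)*(r^3 - 5*r^2 + 7*r - 3) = (r - 1)*(r + 3)*(r^2 - 4*r + 3) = (r - 1)^2*(r + 3)*(r - 3)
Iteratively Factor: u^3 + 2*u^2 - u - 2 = (u - 1)*(u^2 + 3*u + 2) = (u - 1)*(u + 2)*(u + 1)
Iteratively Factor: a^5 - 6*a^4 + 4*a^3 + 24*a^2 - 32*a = (a)*(a^4 - 6*a^3 + 4*a^2 + 24*a - 32) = a*(a - 2)*(a^3 - 4*a^2 - 4*a + 16) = a*(a - 2)^2*(a^2 - 2*a - 8) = a*(a - 2)^2*(a + 2)*(a - 4)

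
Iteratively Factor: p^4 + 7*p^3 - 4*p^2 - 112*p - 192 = (p + 3)*(p^3 + 4*p^2 - 16*p - 64) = (p + 3)*(p + 4)*(p^2 - 16) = (p + 3)*(p + 4)^2*(p - 4)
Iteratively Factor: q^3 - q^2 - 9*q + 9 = (q + 3)*(q^2 - 4*q + 3) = (q - 1)*(q + 3)*(q - 3)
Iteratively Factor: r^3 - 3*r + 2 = (r - 1)*(r^2 + r - 2) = (r - 1)*(r + 2)*(r - 1)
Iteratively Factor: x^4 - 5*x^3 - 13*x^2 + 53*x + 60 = (x - 4)*(x^3 - x^2 - 17*x - 15) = (x - 5)*(x - 4)*(x^2 + 4*x + 3) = (x - 5)*(x - 4)*(x + 3)*(x + 1)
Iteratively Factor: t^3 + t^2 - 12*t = (t + 4)*(t^2 - 3*t) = (t - 3)*(t + 4)*(t)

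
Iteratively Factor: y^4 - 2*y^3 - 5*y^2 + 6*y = (y - 3)*(y^3 + y^2 - 2*y) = (y - 3)*(y + 2)*(y^2 - y) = (y - 3)*(y - 1)*(y + 2)*(y)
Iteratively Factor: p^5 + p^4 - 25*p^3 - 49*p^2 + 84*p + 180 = (p + 2)*(p^4 - p^3 - 23*p^2 - 3*p + 90) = (p - 2)*(p + 2)*(p^3 + p^2 - 21*p - 45) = (p - 5)*(p - 2)*(p + 2)*(p^2 + 6*p + 9) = (p - 5)*(p - 2)*(p + 2)*(p + 3)*(p + 3)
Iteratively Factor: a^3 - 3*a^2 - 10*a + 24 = (a + 3)*(a^2 - 6*a + 8) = (a - 2)*(a + 3)*(a - 4)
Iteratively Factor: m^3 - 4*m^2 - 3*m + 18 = (m - 3)*(m^2 - m - 6) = (m - 3)*(m + 2)*(m - 3)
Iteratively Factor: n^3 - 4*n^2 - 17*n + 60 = (n - 5)*(n^2 + n - 12) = (n - 5)*(n - 3)*(n + 4)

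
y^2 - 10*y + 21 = (y - 7)*(y - 3)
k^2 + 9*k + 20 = (k + 4)*(k + 5)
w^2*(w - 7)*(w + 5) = w^4 - 2*w^3 - 35*w^2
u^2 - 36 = (u - 6)*(u + 6)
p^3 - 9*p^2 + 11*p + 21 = (p - 7)*(p - 3)*(p + 1)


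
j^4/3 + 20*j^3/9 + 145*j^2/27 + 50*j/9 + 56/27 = (j/3 + 1/3)*(j + 4/3)*(j + 2)*(j + 7/3)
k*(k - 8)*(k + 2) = k^3 - 6*k^2 - 16*k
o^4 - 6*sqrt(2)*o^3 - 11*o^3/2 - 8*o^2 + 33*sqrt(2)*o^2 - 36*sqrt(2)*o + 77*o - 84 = (o - 4)*(o - 3/2)*(o - 7*sqrt(2))*(o + sqrt(2))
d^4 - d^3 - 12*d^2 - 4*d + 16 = (d - 4)*(d - 1)*(d + 2)^2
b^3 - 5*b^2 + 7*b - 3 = (b - 3)*(b - 1)^2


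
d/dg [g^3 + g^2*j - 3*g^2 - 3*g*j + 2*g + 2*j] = 3*g^2 + 2*g*j - 6*g - 3*j + 2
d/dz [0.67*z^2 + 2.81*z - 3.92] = 1.34*z + 2.81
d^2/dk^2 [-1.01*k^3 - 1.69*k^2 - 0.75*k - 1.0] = -6.06*k - 3.38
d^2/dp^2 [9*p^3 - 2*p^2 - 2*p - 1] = 54*p - 4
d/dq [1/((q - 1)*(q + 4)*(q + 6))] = (-(q - 1)*(q + 4) - (q - 1)*(q + 6) - (q + 4)*(q + 6))/((q - 1)^2*(q + 4)^2*(q + 6)^2)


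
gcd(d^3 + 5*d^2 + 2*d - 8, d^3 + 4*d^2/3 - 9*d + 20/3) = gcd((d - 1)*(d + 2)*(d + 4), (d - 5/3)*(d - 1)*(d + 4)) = d^2 + 3*d - 4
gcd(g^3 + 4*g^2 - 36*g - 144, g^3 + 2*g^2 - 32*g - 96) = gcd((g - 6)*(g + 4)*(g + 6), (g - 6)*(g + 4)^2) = g^2 - 2*g - 24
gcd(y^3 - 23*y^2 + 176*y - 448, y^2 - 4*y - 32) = y - 8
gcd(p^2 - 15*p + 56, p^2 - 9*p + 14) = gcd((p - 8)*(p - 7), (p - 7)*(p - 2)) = p - 7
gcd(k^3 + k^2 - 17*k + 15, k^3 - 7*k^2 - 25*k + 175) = k + 5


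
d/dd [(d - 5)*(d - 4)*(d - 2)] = 3*d^2 - 22*d + 38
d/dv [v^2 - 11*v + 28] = 2*v - 11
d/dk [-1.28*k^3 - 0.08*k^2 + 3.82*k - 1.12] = -3.84*k^2 - 0.16*k + 3.82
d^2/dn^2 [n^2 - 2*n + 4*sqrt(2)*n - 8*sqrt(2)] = 2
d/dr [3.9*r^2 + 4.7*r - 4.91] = 7.8*r + 4.7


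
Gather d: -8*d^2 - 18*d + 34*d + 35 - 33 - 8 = -8*d^2 + 16*d - 6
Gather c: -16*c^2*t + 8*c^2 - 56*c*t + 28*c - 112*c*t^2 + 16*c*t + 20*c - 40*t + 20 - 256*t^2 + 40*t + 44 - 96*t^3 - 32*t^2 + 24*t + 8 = c^2*(8 - 16*t) + c*(-112*t^2 - 40*t + 48) - 96*t^3 - 288*t^2 + 24*t + 72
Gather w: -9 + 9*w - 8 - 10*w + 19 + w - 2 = 0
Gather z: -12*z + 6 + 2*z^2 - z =2*z^2 - 13*z + 6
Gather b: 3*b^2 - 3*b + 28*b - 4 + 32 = 3*b^2 + 25*b + 28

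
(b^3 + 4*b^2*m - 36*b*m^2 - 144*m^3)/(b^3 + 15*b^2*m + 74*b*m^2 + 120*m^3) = (b - 6*m)/(b + 5*m)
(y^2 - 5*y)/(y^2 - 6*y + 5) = y/(y - 1)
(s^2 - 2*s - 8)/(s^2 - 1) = (s^2 - 2*s - 8)/(s^2 - 1)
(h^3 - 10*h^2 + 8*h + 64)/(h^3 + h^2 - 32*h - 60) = (h^2 - 12*h + 32)/(h^2 - h - 30)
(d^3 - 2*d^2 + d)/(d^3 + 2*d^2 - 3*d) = (d - 1)/(d + 3)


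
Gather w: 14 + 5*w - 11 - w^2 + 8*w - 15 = -w^2 + 13*w - 12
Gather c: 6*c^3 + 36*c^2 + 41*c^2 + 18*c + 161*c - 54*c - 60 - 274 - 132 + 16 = 6*c^3 + 77*c^2 + 125*c - 450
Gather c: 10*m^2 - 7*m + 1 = 10*m^2 - 7*m + 1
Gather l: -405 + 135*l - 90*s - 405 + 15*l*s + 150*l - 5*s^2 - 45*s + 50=l*(15*s + 285) - 5*s^2 - 135*s - 760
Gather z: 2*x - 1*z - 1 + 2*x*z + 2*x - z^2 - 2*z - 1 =4*x - z^2 + z*(2*x - 3) - 2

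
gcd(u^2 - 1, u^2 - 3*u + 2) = u - 1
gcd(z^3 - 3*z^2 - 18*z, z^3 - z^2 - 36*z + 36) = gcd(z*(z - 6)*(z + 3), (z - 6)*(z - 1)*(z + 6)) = z - 6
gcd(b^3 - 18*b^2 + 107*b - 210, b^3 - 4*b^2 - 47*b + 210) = b^2 - 11*b + 30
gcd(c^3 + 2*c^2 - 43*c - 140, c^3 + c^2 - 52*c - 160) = c^2 + 9*c + 20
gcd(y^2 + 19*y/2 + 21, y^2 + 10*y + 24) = y + 6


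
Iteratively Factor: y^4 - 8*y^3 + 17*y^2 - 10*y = (y - 2)*(y^3 - 6*y^2 + 5*y) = (y - 2)*(y - 1)*(y^2 - 5*y) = y*(y - 2)*(y - 1)*(y - 5)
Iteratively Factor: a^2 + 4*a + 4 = (a + 2)*(a + 2)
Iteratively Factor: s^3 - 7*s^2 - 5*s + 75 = (s - 5)*(s^2 - 2*s - 15) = (s - 5)*(s + 3)*(s - 5)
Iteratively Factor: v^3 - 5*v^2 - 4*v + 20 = (v + 2)*(v^2 - 7*v + 10) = (v - 2)*(v + 2)*(v - 5)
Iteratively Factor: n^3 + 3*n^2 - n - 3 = (n - 1)*(n^2 + 4*n + 3) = (n - 1)*(n + 3)*(n + 1)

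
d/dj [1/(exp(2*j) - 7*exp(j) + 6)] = (7 - 2*exp(j))*exp(j)/(exp(2*j) - 7*exp(j) + 6)^2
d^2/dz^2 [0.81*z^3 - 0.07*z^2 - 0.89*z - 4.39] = 4.86*z - 0.14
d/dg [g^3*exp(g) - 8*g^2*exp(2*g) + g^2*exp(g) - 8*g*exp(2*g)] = (g^3 - 16*g^2*exp(g) + 4*g^2 - 32*g*exp(g) + 2*g - 8*exp(g))*exp(g)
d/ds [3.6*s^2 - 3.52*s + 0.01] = 7.2*s - 3.52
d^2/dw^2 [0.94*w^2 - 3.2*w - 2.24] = 1.88000000000000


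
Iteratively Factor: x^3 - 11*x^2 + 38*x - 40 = (x - 4)*(x^2 - 7*x + 10) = (x - 5)*(x - 4)*(x - 2)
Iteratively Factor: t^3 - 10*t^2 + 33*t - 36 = (t - 3)*(t^2 - 7*t + 12) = (t - 4)*(t - 3)*(t - 3)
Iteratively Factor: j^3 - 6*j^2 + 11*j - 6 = (j - 1)*(j^2 - 5*j + 6) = (j - 3)*(j - 1)*(j - 2)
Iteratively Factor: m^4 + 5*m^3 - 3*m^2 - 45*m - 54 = (m + 2)*(m^3 + 3*m^2 - 9*m - 27) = (m + 2)*(m + 3)*(m^2 - 9) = (m - 3)*(m + 2)*(m + 3)*(m + 3)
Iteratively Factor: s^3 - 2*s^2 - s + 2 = (s + 1)*(s^2 - 3*s + 2) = (s - 2)*(s + 1)*(s - 1)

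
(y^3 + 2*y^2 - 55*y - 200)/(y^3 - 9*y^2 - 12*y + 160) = (y^2 + 10*y + 25)/(y^2 - y - 20)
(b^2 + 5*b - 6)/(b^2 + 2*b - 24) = (b - 1)/(b - 4)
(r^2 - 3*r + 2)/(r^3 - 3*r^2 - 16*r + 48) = (r^2 - 3*r + 2)/(r^3 - 3*r^2 - 16*r + 48)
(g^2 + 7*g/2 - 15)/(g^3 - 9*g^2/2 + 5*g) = (g + 6)/(g*(g - 2))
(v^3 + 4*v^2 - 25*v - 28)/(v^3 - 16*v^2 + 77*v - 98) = (v^3 + 4*v^2 - 25*v - 28)/(v^3 - 16*v^2 + 77*v - 98)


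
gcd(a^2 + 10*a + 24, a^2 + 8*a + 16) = a + 4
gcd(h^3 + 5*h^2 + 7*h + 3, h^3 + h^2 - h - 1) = h^2 + 2*h + 1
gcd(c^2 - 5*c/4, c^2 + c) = c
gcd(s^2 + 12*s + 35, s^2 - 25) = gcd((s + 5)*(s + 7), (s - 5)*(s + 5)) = s + 5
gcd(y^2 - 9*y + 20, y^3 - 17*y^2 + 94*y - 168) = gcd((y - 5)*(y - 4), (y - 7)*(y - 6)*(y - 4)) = y - 4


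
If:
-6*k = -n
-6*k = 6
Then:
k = -1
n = -6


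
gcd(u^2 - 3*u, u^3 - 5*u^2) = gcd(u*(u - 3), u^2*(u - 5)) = u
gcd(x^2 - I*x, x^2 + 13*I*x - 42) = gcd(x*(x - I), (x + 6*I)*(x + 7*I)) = 1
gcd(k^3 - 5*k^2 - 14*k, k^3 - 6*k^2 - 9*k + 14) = k^2 - 5*k - 14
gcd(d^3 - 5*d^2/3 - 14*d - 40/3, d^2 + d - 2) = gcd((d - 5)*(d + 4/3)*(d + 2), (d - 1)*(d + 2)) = d + 2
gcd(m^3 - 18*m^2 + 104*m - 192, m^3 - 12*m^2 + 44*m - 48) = m^2 - 10*m + 24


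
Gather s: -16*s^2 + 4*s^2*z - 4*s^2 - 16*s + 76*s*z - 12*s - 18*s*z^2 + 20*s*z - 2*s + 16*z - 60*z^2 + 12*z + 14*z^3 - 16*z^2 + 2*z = s^2*(4*z - 20) + s*(-18*z^2 + 96*z - 30) + 14*z^3 - 76*z^2 + 30*z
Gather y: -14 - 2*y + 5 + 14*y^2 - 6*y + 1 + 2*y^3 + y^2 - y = 2*y^3 + 15*y^2 - 9*y - 8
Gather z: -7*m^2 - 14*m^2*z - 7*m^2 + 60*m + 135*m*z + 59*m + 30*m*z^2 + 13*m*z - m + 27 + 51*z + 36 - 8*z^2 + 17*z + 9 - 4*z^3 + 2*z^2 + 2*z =-14*m^2 + 118*m - 4*z^3 + z^2*(30*m - 6) + z*(-14*m^2 + 148*m + 70) + 72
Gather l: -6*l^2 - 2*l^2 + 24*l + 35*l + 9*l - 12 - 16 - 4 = -8*l^2 + 68*l - 32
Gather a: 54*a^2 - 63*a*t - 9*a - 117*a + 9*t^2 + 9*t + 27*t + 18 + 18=54*a^2 + a*(-63*t - 126) + 9*t^2 + 36*t + 36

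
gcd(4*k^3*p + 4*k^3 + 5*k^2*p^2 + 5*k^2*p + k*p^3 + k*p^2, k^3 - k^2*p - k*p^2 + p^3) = k + p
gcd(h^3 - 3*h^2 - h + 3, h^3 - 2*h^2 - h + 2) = h^2 - 1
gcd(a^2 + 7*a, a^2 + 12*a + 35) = a + 7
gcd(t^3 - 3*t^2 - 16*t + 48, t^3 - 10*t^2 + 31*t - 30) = t - 3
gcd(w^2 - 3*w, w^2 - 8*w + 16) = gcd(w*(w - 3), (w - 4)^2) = 1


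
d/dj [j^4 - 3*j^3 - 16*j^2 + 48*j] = 4*j^3 - 9*j^2 - 32*j + 48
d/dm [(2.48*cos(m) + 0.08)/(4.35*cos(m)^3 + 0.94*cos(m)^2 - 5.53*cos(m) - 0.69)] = (21.576*cos(m)^3 + 3.3752*cos(m)^2 + 0.150399999999999*cos(m) + 1.2688)*sin(m)/(18.9225*cos(m)^6 + 8.178*cos(m)^5 - 47.2274*cos(m)^4 - 16.3994*cos(m)^3 + 29.2837*cos(m)^2 + 7.6314*cos(m) + 0.4761)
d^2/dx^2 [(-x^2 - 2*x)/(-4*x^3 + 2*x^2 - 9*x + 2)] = 4*(8*x^6 + 48*x^5 - 78*x^4 + 5*x^3 + 42*x^2 - 12*x + 20)/(64*x^9 - 96*x^8 + 480*x^7 - 536*x^6 + 1176*x^5 - 942*x^4 + 993*x^3 - 510*x^2 + 108*x - 8)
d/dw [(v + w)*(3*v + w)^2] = (3*v + w)*(5*v + 3*w)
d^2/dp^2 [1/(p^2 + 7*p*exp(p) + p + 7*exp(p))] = (-(7*p*exp(p) + 21*exp(p) + 2)*(p^2 + 7*p*exp(p) + p + 7*exp(p)) + 2*(7*p*exp(p) + 2*p + 14*exp(p) + 1)^2)/(p^2 + 7*p*exp(p) + p + 7*exp(p))^3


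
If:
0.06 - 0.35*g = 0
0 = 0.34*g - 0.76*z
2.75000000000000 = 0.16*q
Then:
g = 0.17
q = 17.19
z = 0.08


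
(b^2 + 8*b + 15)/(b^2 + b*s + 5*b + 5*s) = (b + 3)/(b + s)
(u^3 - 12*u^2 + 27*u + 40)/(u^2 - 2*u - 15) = (u^2 - 7*u - 8)/(u + 3)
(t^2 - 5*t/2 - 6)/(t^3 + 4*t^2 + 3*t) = (t^2 - 5*t/2 - 6)/(t*(t^2 + 4*t + 3))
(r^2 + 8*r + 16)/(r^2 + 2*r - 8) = (r + 4)/(r - 2)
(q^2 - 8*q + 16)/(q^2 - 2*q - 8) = (q - 4)/(q + 2)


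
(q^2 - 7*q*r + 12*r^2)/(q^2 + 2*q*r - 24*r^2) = (q - 3*r)/(q + 6*r)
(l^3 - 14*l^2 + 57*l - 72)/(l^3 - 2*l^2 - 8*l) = (-l^3 + 14*l^2 - 57*l + 72)/(l*(-l^2 + 2*l + 8))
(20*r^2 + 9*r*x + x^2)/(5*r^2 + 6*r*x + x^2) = (4*r + x)/(r + x)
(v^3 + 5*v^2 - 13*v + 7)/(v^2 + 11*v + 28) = (v^2 - 2*v + 1)/(v + 4)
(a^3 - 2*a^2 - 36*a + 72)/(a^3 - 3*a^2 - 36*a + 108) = (a - 2)/(a - 3)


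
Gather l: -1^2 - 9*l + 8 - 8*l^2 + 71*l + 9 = -8*l^2 + 62*l + 16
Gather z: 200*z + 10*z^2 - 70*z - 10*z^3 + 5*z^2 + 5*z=-10*z^3 + 15*z^2 + 135*z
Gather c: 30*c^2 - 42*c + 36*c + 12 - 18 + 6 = 30*c^2 - 6*c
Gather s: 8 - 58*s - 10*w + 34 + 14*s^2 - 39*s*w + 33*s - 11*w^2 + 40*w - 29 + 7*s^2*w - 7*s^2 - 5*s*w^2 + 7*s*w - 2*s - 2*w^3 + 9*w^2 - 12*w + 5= s^2*(7*w + 7) + s*(-5*w^2 - 32*w - 27) - 2*w^3 - 2*w^2 + 18*w + 18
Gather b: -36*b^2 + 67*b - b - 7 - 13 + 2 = -36*b^2 + 66*b - 18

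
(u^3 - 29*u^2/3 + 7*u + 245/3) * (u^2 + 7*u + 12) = u^5 - 8*u^4/3 - 146*u^3/3 + 44*u^2/3 + 1967*u/3 + 980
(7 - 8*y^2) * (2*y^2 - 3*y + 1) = -16*y^4 + 24*y^3 + 6*y^2 - 21*y + 7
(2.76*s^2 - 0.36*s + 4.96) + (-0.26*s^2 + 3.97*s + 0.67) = 2.5*s^2 + 3.61*s + 5.63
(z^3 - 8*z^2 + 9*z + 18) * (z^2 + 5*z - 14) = z^5 - 3*z^4 - 45*z^3 + 175*z^2 - 36*z - 252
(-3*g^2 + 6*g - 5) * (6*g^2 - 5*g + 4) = -18*g^4 + 51*g^3 - 72*g^2 + 49*g - 20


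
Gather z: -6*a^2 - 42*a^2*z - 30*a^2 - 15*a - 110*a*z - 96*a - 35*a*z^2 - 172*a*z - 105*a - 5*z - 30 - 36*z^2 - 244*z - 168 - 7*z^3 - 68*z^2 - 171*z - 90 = -36*a^2 - 216*a - 7*z^3 + z^2*(-35*a - 104) + z*(-42*a^2 - 282*a - 420) - 288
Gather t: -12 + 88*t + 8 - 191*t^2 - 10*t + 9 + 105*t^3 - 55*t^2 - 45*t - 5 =105*t^3 - 246*t^2 + 33*t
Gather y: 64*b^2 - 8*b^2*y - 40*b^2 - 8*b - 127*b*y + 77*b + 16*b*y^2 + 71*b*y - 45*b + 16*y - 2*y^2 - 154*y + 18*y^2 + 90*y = 24*b^2 + 24*b + y^2*(16*b + 16) + y*(-8*b^2 - 56*b - 48)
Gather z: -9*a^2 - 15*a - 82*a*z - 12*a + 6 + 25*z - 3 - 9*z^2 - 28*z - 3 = -9*a^2 - 27*a - 9*z^2 + z*(-82*a - 3)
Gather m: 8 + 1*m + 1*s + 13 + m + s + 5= 2*m + 2*s + 26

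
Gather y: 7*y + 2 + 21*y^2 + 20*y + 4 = 21*y^2 + 27*y + 6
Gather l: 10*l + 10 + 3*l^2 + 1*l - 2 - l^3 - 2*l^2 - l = -l^3 + l^2 + 10*l + 8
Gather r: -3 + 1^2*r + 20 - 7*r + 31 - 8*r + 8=56 - 14*r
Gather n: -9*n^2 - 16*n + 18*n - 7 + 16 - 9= -9*n^2 + 2*n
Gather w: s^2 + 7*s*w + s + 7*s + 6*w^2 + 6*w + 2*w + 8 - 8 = s^2 + 8*s + 6*w^2 + w*(7*s + 8)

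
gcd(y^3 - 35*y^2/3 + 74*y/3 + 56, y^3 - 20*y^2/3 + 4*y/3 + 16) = y^2 - 14*y/3 - 8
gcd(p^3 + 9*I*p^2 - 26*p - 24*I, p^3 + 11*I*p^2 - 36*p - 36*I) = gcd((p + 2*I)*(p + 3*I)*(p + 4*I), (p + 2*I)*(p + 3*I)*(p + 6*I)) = p^2 + 5*I*p - 6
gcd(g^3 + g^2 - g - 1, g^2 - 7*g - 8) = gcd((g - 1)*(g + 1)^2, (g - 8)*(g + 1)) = g + 1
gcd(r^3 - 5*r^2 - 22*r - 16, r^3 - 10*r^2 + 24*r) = 1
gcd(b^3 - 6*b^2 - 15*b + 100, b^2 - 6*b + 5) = b - 5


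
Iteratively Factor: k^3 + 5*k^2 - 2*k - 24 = (k + 4)*(k^2 + k - 6) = (k + 3)*(k + 4)*(k - 2)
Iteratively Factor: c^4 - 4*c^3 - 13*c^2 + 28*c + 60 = (c - 3)*(c^3 - c^2 - 16*c - 20) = (c - 3)*(c + 2)*(c^2 - 3*c - 10) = (c - 3)*(c + 2)^2*(c - 5)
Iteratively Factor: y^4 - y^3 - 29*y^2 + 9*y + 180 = (y + 4)*(y^3 - 5*y^2 - 9*y + 45) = (y + 3)*(y + 4)*(y^2 - 8*y + 15) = (y - 5)*(y + 3)*(y + 4)*(y - 3)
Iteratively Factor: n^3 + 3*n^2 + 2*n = (n)*(n^2 + 3*n + 2) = n*(n + 1)*(n + 2)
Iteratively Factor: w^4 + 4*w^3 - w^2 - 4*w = (w + 4)*(w^3 - w) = w*(w + 4)*(w^2 - 1) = w*(w + 1)*(w + 4)*(w - 1)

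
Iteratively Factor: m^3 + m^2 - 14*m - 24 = (m - 4)*(m^2 + 5*m + 6) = (m - 4)*(m + 3)*(m + 2)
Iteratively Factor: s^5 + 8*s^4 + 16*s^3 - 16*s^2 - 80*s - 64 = (s + 2)*(s^4 + 6*s^3 + 4*s^2 - 24*s - 32) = (s + 2)^2*(s^3 + 4*s^2 - 4*s - 16) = (s + 2)^2*(s + 4)*(s^2 - 4) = (s + 2)^3*(s + 4)*(s - 2)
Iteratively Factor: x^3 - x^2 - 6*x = (x)*(x^2 - x - 6) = x*(x + 2)*(x - 3)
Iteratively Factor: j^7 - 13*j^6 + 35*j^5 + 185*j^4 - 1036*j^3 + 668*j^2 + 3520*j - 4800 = (j - 5)*(j^6 - 8*j^5 - 5*j^4 + 160*j^3 - 236*j^2 - 512*j + 960) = (j - 5)*(j - 4)*(j^5 - 4*j^4 - 21*j^3 + 76*j^2 + 68*j - 240) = (j - 5)*(j - 4)*(j + 4)*(j^4 - 8*j^3 + 11*j^2 + 32*j - 60) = (j - 5)*(j - 4)*(j - 3)*(j + 4)*(j^3 - 5*j^2 - 4*j + 20) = (j - 5)*(j - 4)*(j - 3)*(j + 2)*(j + 4)*(j^2 - 7*j + 10) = (j - 5)^2*(j - 4)*(j - 3)*(j + 2)*(j + 4)*(j - 2)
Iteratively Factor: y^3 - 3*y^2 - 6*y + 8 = (y + 2)*(y^2 - 5*y + 4) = (y - 1)*(y + 2)*(y - 4)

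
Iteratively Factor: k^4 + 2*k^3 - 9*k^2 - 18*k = (k - 3)*(k^3 + 5*k^2 + 6*k) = k*(k - 3)*(k^2 + 5*k + 6) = k*(k - 3)*(k + 2)*(k + 3)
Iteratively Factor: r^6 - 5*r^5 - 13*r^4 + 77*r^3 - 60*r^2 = (r - 5)*(r^5 - 13*r^3 + 12*r^2) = (r - 5)*(r - 3)*(r^4 + 3*r^3 - 4*r^2) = r*(r - 5)*(r - 3)*(r^3 + 3*r^2 - 4*r) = r*(r - 5)*(r - 3)*(r - 1)*(r^2 + 4*r) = r^2*(r - 5)*(r - 3)*(r - 1)*(r + 4)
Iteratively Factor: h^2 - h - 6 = (h + 2)*(h - 3)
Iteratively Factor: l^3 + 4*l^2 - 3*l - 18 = (l + 3)*(l^2 + l - 6) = (l + 3)^2*(l - 2)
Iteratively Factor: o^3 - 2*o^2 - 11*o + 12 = (o - 1)*(o^2 - o - 12) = (o - 4)*(o - 1)*(o + 3)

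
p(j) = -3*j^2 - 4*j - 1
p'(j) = -6*j - 4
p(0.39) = -3.02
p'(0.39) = -6.34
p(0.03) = -1.12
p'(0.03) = -4.18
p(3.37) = -48.55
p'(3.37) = -24.22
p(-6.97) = -118.86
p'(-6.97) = 37.82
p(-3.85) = -30.07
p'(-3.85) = 19.10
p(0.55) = -4.11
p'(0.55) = -7.30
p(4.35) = -75.17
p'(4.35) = -30.10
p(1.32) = -11.51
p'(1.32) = -11.92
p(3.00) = -40.00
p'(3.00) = -22.00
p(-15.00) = -616.00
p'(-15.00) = 86.00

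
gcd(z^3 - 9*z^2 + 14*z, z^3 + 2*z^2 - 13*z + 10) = z - 2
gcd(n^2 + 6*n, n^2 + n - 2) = 1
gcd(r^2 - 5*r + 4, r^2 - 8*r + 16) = r - 4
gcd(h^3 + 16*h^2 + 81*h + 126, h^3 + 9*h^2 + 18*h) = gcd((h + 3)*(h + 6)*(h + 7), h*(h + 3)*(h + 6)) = h^2 + 9*h + 18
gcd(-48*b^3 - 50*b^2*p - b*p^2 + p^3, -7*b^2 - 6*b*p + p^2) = b + p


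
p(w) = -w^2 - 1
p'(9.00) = -18.00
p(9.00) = -82.00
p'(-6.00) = 12.00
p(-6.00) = -37.00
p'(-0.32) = 0.64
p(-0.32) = -1.10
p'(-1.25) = 2.50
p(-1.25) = -2.56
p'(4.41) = -8.82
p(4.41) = -20.45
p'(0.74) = -1.48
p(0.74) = -1.55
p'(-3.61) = 7.22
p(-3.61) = -14.03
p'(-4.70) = 9.40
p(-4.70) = -23.09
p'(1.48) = -2.96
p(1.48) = -3.19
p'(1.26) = -2.52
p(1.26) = -2.59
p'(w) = -2*w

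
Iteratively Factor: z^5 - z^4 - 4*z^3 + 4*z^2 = (z)*(z^4 - z^3 - 4*z^2 + 4*z) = z*(z - 1)*(z^3 - 4*z) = z*(z - 2)*(z - 1)*(z^2 + 2*z) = z^2*(z - 2)*(z - 1)*(z + 2)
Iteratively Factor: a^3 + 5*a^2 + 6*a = (a + 2)*(a^2 + 3*a) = (a + 2)*(a + 3)*(a)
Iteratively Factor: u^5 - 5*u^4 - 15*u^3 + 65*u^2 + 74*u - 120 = (u + 3)*(u^4 - 8*u^3 + 9*u^2 + 38*u - 40) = (u - 4)*(u + 3)*(u^3 - 4*u^2 - 7*u + 10) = (u - 5)*(u - 4)*(u + 3)*(u^2 + u - 2) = (u - 5)*(u - 4)*(u - 1)*(u + 3)*(u + 2)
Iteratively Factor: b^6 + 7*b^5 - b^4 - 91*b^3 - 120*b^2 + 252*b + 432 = (b + 3)*(b^5 + 4*b^4 - 13*b^3 - 52*b^2 + 36*b + 144) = (b + 3)*(b + 4)*(b^4 - 13*b^2 + 36) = (b + 2)*(b + 3)*(b + 4)*(b^3 - 2*b^2 - 9*b + 18) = (b + 2)*(b + 3)^2*(b + 4)*(b^2 - 5*b + 6) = (b - 2)*(b + 2)*(b + 3)^2*(b + 4)*(b - 3)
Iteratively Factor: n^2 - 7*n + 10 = (n - 5)*(n - 2)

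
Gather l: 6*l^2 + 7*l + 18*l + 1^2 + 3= 6*l^2 + 25*l + 4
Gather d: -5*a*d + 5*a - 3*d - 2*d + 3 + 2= 5*a + d*(-5*a - 5) + 5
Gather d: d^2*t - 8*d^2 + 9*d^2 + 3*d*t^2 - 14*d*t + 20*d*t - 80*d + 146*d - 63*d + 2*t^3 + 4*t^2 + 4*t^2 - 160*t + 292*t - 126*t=d^2*(t + 1) + d*(3*t^2 + 6*t + 3) + 2*t^3 + 8*t^2 + 6*t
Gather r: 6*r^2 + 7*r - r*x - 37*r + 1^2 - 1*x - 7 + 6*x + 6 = 6*r^2 + r*(-x - 30) + 5*x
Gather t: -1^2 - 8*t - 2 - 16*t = -24*t - 3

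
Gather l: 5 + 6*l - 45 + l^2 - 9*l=l^2 - 3*l - 40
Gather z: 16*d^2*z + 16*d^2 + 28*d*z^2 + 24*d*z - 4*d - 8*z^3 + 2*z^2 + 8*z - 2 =16*d^2 - 4*d - 8*z^3 + z^2*(28*d + 2) + z*(16*d^2 + 24*d + 8) - 2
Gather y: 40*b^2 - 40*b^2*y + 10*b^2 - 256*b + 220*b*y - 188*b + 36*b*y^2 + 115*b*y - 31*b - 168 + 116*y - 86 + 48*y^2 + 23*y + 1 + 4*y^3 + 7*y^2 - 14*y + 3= 50*b^2 - 475*b + 4*y^3 + y^2*(36*b + 55) + y*(-40*b^2 + 335*b + 125) - 250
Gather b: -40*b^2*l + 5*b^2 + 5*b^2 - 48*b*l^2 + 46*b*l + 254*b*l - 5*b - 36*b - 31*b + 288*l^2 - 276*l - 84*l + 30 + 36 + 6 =b^2*(10 - 40*l) + b*(-48*l^2 + 300*l - 72) + 288*l^2 - 360*l + 72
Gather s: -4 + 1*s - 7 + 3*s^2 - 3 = 3*s^2 + s - 14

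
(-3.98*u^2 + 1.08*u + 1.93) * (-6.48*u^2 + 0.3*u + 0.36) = 25.7904*u^4 - 8.1924*u^3 - 13.6152*u^2 + 0.9678*u + 0.6948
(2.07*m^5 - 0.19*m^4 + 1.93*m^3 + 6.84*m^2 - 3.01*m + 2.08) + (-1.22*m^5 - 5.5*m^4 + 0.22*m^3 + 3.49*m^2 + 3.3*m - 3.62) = 0.85*m^5 - 5.69*m^4 + 2.15*m^3 + 10.33*m^2 + 0.29*m - 1.54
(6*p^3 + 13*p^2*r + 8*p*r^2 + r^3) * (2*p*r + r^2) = 12*p^4*r + 32*p^3*r^2 + 29*p^2*r^3 + 10*p*r^4 + r^5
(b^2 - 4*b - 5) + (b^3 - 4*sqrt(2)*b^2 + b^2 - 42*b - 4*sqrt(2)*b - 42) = b^3 - 4*sqrt(2)*b^2 + 2*b^2 - 46*b - 4*sqrt(2)*b - 47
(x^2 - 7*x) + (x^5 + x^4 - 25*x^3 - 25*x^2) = x^5 + x^4 - 25*x^3 - 24*x^2 - 7*x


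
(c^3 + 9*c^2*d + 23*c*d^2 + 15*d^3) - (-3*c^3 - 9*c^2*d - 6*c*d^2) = 4*c^3 + 18*c^2*d + 29*c*d^2 + 15*d^3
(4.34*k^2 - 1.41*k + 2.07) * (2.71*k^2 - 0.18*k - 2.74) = 11.7614*k^4 - 4.6023*k^3 - 6.0281*k^2 + 3.4908*k - 5.6718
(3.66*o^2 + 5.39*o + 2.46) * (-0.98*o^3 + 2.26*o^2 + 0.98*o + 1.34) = -3.5868*o^5 + 2.9894*o^4 + 13.3574*o^3 + 15.7462*o^2 + 9.6334*o + 3.2964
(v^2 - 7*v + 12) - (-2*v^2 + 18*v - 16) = 3*v^2 - 25*v + 28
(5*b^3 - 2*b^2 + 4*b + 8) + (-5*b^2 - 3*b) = 5*b^3 - 7*b^2 + b + 8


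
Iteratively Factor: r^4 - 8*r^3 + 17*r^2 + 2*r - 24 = (r - 3)*(r^3 - 5*r^2 + 2*r + 8) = (r - 3)*(r + 1)*(r^2 - 6*r + 8) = (r - 4)*(r - 3)*(r + 1)*(r - 2)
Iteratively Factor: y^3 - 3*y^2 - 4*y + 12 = (y + 2)*(y^2 - 5*y + 6) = (y - 2)*(y + 2)*(y - 3)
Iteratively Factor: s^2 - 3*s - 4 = (s + 1)*(s - 4)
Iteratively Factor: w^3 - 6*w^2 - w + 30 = (w + 2)*(w^2 - 8*w + 15) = (w - 3)*(w + 2)*(w - 5)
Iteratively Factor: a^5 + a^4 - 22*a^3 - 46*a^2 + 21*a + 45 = (a - 5)*(a^4 + 6*a^3 + 8*a^2 - 6*a - 9) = (a - 5)*(a + 1)*(a^3 + 5*a^2 + 3*a - 9) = (a - 5)*(a + 1)*(a + 3)*(a^2 + 2*a - 3) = (a - 5)*(a + 1)*(a + 3)^2*(a - 1)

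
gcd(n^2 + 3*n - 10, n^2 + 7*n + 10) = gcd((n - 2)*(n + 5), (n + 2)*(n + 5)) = n + 5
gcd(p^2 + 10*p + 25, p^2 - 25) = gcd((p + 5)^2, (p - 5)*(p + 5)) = p + 5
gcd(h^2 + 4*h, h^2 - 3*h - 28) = h + 4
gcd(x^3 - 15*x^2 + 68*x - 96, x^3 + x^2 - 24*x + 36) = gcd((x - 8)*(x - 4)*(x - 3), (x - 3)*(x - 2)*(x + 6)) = x - 3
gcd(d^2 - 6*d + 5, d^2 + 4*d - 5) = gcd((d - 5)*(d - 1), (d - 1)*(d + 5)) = d - 1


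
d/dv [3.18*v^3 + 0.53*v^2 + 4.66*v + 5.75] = 9.54*v^2 + 1.06*v + 4.66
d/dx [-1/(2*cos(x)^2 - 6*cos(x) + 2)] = (3 - 2*cos(x))*sin(x)/(2*(cos(x)^2 - 3*cos(x) + 1)^2)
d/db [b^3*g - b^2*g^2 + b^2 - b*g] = 3*b^2*g - 2*b*g^2 + 2*b - g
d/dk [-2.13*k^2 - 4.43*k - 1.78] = -4.26*k - 4.43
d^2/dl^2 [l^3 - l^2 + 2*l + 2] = 6*l - 2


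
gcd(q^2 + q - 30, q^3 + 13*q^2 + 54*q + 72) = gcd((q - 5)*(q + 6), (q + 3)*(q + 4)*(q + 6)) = q + 6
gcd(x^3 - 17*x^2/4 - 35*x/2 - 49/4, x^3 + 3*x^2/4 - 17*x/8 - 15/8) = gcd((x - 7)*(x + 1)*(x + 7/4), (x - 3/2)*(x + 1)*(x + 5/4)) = x + 1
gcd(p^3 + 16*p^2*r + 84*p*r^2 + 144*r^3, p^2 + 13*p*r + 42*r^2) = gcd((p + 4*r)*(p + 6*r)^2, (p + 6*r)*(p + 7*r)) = p + 6*r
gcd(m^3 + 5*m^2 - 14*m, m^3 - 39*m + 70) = m^2 + 5*m - 14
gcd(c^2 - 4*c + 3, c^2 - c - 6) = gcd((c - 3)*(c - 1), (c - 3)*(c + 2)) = c - 3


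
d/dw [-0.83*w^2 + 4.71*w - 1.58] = 4.71 - 1.66*w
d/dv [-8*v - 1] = -8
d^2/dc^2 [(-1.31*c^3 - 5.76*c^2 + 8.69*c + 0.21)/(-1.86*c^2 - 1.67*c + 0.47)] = (-7.105427357601e-15*c^5 - 86.31395*c^3 + 19.683942*c^2 - 47.758326*c - 12.635296)/(6.434856*c^6 + 17.332596*c^5 + 10.684026*c^4 - 4.102021*c^3 - 2.699727*c^2 + 1.106709*c - 0.103823)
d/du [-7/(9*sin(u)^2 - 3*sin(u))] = 7*(6/tan(u) - cos(u)/sin(u)^2)/(3*(3*sin(u) - 1)^2)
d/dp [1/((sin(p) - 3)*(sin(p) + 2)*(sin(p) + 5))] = (-3*sin(p)^2 - 8*sin(p) + 11)*cos(p)/((sin(p) - 3)^2*(sin(p) + 2)^2*(sin(p) + 5)^2)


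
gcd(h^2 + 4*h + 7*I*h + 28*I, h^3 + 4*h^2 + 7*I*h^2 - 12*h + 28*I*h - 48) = h + 4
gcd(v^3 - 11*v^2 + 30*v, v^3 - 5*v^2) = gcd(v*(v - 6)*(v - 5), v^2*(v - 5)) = v^2 - 5*v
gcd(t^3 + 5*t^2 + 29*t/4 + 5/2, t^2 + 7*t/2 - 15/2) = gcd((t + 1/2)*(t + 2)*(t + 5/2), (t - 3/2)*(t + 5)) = 1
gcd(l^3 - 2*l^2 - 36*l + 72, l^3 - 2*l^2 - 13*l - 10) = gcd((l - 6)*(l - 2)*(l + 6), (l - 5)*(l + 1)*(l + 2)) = 1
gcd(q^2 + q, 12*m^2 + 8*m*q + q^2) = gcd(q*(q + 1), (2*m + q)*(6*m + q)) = 1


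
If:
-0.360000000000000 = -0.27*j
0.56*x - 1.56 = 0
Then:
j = 1.33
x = 2.79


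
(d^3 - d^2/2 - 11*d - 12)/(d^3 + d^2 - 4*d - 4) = (d^2 - 5*d/2 - 6)/(d^2 - d - 2)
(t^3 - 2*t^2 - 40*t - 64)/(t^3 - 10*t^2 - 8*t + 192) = (t + 2)/(t - 6)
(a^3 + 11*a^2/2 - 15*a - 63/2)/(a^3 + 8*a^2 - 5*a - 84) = (a + 3/2)/(a + 4)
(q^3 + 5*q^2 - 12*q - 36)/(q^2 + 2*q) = q + 3 - 18/q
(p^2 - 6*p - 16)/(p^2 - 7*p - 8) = (p + 2)/(p + 1)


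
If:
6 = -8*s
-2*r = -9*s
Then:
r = -27/8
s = -3/4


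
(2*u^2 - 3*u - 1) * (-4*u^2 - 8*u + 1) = -8*u^4 - 4*u^3 + 30*u^2 + 5*u - 1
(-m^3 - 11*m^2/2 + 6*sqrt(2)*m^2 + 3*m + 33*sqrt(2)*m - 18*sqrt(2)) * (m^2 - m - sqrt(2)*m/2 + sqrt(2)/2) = -m^5 - 9*m^4/2 + 13*sqrt(2)*m^4/2 + 5*m^3/2 + 117*sqrt(2)*m^3/4 - 221*sqrt(2)*m^2/4 - 30*m^2 + 39*sqrt(2)*m/2 + 51*m - 18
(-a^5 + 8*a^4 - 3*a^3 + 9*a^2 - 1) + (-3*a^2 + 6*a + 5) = -a^5 + 8*a^4 - 3*a^3 + 6*a^2 + 6*a + 4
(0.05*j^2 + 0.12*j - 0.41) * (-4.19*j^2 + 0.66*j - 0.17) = -0.2095*j^4 - 0.4698*j^3 + 1.7886*j^2 - 0.291*j + 0.0697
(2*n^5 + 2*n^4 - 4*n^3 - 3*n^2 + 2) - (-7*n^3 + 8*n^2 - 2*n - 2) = 2*n^5 + 2*n^4 + 3*n^3 - 11*n^2 + 2*n + 4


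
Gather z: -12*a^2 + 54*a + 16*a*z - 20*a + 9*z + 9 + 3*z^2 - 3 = -12*a^2 + 34*a + 3*z^2 + z*(16*a + 9) + 6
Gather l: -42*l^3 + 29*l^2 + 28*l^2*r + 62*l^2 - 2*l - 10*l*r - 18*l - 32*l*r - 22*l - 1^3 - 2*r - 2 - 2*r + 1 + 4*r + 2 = -42*l^3 + l^2*(28*r + 91) + l*(-42*r - 42)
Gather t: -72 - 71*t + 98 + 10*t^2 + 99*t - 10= 10*t^2 + 28*t + 16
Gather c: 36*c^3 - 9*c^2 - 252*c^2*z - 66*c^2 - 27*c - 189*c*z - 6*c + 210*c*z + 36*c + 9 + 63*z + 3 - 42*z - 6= 36*c^3 + c^2*(-252*z - 75) + c*(21*z + 3) + 21*z + 6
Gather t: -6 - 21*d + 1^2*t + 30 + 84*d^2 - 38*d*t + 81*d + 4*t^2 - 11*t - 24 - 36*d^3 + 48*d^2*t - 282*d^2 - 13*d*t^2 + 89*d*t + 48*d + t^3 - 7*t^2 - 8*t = -36*d^3 - 198*d^2 + 108*d + t^3 + t^2*(-13*d - 3) + t*(48*d^2 + 51*d - 18)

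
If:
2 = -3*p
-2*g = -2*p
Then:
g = -2/3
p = -2/3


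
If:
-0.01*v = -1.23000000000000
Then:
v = 123.00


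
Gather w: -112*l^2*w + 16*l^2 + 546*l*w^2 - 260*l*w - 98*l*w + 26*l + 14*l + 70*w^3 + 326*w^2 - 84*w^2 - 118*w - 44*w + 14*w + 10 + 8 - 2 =16*l^2 + 40*l + 70*w^3 + w^2*(546*l + 242) + w*(-112*l^2 - 358*l - 148) + 16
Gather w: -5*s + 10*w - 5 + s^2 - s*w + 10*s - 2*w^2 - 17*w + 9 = s^2 + 5*s - 2*w^2 + w*(-s - 7) + 4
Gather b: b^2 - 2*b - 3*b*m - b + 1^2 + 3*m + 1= b^2 + b*(-3*m - 3) + 3*m + 2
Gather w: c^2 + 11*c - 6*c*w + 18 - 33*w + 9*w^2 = c^2 + 11*c + 9*w^2 + w*(-6*c - 33) + 18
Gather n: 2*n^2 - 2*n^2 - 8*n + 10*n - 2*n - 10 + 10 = 0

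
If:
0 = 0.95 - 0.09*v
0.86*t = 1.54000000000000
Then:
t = 1.79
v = 10.56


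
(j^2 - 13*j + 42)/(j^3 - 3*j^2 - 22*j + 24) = (j - 7)/(j^2 + 3*j - 4)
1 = 1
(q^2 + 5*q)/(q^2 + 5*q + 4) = q*(q + 5)/(q^2 + 5*q + 4)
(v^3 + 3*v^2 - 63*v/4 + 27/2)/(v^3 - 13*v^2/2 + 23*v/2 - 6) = (v^2 + 9*v/2 - 9)/(v^2 - 5*v + 4)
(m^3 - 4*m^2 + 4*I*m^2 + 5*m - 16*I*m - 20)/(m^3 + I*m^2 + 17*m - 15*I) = (m - 4)/(m - 3*I)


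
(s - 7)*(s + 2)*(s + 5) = s^3 - 39*s - 70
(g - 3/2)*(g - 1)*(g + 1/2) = g^3 - 2*g^2 + g/4 + 3/4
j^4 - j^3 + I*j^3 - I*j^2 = j^2*(j - 1)*(j + I)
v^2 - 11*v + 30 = (v - 6)*(v - 5)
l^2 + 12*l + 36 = (l + 6)^2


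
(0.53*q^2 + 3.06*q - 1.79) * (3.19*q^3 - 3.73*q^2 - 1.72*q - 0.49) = 1.6907*q^5 + 7.7845*q^4 - 18.0355*q^3 + 1.1538*q^2 + 1.5794*q + 0.8771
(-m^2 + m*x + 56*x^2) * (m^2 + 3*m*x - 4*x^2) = -m^4 - 2*m^3*x + 63*m^2*x^2 + 164*m*x^3 - 224*x^4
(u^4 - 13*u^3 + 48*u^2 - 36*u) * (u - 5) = u^5 - 18*u^4 + 113*u^3 - 276*u^2 + 180*u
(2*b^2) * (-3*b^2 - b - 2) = -6*b^4 - 2*b^3 - 4*b^2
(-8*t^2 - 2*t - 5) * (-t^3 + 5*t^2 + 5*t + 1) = 8*t^5 - 38*t^4 - 45*t^3 - 43*t^2 - 27*t - 5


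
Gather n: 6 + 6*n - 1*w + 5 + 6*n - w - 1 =12*n - 2*w + 10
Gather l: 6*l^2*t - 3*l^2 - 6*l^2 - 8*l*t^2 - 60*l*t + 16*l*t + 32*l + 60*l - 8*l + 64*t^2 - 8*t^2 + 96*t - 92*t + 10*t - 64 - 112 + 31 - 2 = l^2*(6*t - 9) + l*(-8*t^2 - 44*t + 84) + 56*t^2 + 14*t - 147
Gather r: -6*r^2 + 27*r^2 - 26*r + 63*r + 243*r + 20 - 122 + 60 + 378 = 21*r^2 + 280*r + 336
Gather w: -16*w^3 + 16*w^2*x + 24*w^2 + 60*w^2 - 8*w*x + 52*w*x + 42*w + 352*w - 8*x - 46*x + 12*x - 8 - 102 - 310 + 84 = -16*w^3 + w^2*(16*x + 84) + w*(44*x + 394) - 42*x - 336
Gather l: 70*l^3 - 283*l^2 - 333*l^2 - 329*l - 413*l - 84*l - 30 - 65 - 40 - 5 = 70*l^3 - 616*l^2 - 826*l - 140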